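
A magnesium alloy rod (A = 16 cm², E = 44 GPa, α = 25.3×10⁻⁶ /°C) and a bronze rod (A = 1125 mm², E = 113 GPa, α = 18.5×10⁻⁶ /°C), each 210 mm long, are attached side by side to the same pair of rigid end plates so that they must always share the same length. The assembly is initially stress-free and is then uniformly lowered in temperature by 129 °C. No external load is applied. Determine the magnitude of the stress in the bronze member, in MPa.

σ ≈ 35.3 MPa (compressive)

Equilibrium of a rigid end plate with no external load gives equal and opposite internal forces ±P in the two members. Since α_{magnesium alloy} > α_{bronze}, cooling drives the magnesium alloy into tension and the bronze into compression.
Setting the final lengths equal and cancelling L: (α₁ − α₂)ΔT = P/(A₁E₁) + P/(A₂E₂).
|α₁ − α₂|·ΔT = 6.8×10⁻⁶ × 129 = 0.0008772.
1/(A₁E₁) + 1/(A₂E₂) = 1/(1600×44×10³) + 1/(1125×113×10³) = 2.207×10⁻⁸ N⁻¹.
P = 0.0008772 / 2.207×10⁻⁸ = 39740 N = 39.74 kN.
σ_{bronze} = P/A₂ = 39740/1125 = 35.33 MPa, compressive.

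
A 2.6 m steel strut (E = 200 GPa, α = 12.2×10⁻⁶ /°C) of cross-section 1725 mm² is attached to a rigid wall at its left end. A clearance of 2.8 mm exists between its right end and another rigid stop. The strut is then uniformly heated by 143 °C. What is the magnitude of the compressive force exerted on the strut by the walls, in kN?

P ≈ 230 kN

Unrestrained expansion: δ_free = αΔT L = 12.2×10⁻⁶ × 143 × 2600 = 4.536 mm.
This exceeds the 2.8 mm gap, so the wall pushes back. The portion of expansion that must be recovered elastically is δ_free − gap = 4.536 − 2.8 = 1.736 mm.
So σ = E(δ_free − g)/L = 200×10³ × 1.736/2600 = 133.5 MPa.
P = σA = 133.5 × 1725 = 230.3 kN.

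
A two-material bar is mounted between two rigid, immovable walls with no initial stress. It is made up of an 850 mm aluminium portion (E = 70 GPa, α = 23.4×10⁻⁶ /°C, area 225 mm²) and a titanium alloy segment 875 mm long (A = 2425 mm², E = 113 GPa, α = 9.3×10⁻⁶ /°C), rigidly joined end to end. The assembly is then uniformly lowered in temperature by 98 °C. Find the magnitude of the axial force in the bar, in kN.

P ≈ 48.1 kN (tensile)

With the walls removed the bar would change length by δ_free = Σ αᵢΔT Lᵢ = 23.4×10⁻⁶×98×850 + 9.3×10⁻⁶×98×875 = 2.747 mm.
Since the ends are fixed, an axial force P builds up, equal in every segment, with P · Σ Lᵢ/(AᵢEᵢ) = δ_free.
The series flexibility is Σ Lᵢ/(AᵢEᵢ) = 850/(225×70×10³) + 875/(2425×113×10³) = 5.716×10⁻⁵ mm/N.
So P = 2.747 / 5.716×10⁻⁵ = 48.05 kN, tensile.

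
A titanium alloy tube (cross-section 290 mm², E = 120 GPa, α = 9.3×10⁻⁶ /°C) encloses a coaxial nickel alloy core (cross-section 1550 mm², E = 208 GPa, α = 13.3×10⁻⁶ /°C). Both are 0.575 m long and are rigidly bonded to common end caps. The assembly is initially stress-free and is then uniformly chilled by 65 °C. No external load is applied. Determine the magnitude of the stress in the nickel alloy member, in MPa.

σ ≈ 5.27 MPa (tensile)

Both members must finish at the same length. With the larger α, the nickel alloy tends to over-contract; the plates restrain it, putting the nickel alloy in tension and the titanium alloy in compression. With no external load the two internal forces are equal and opposite, magnitude P.
Equating the net (thermal + elastic) strains gives |α₁ − α₂|·ΔT = P·[1/(A₁E₁) + 1/(A₂E₂)].
|α₁ − α₂|·ΔT = 4×10⁻⁶ × 65 = 0.00026.
1/(A₁E₁) + 1/(A₂E₂) = 1/(290×120×10³) + 1/(1550×208×10³) = 3.184×10⁻⁸ N⁻¹.
So P = 0.00026 / 3.184×10⁻⁸ = 8.167 kN.
σ_{nickel alloy} = P/A₂ = 8167/1550 = 5.269 MPa, tensile.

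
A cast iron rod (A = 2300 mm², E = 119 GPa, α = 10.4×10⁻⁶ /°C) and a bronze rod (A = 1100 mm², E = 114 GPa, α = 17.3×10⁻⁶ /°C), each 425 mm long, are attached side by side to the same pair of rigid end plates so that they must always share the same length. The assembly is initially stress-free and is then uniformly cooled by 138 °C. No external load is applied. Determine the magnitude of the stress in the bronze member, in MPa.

Both members must finish at the same length. With the larger α, the bronze tends to over-contract; the plates restrain it, putting the bronze in tension and the cast iron in compression. With no external load the two internal forces are equal and opposite, magnitude P.
Compatibility of the two members (thermal + elastic change equal): (α₁ − α₂)ΔT = P·[1/(A₁E₁) + 1/(A₂E₂)].
|α₁ − α₂|·ΔT = 6.9×10⁻⁶ × 138 = 0.0009522.
1/(A₁E₁) + 1/(A₂E₂) = 1/(2300×119×10³) + 1/(1100×114×10³) = 1.163×10⁻⁸ N⁻¹.
P = 0.0009522 / 1.163×10⁻⁸ = 81890 N = 81.89 kN.
σ_{bronze} = P/A₂ = 81890/1100 = 74.44 MPa, tensile.

σ ≈ 74.4 MPa (tensile)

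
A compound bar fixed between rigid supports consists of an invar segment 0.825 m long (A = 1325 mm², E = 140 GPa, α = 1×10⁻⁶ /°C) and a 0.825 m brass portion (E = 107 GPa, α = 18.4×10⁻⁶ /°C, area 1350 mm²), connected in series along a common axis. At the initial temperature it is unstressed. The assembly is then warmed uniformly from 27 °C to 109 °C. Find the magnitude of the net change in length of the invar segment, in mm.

|ΔL| ≈ 0.507 mm

Free thermal expansion of the whole bar: Σ αᵢΔT Lᵢ = 1×10⁻⁶×82×825 + 18.4×10⁻⁶×82×825 = 1.312 mm.
The rigid supports impose zero overall length change; the single axial force P common to all segments must satisfy P Σ Lᵢ/(AᵢEᵢ) = δ_free.
Σ Lᵢ/(AᵢEᵢ) = 825/(1325×140×10³) + 825/(1350×107×10³) = 1.016×10⁻⁵ mm/N.
So P = 1.312 / 1.016×10⁻⁵ = 129.2 kN, compressive.
For the invar segment, free thermal change = 1×10⁻⁶×82×825 = 0.06765 mm and elastic change from P = 129200×825/(1325×140×10³) = 0.5746 mm; these oppose, so the net change is 0.507 mm (segment shortens).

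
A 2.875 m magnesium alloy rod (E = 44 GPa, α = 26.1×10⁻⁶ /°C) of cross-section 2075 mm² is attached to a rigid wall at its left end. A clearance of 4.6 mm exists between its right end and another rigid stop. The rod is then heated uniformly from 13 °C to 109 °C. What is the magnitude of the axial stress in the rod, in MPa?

Unrestrained expansion: δ_free = αΔT L = 26.1×10⁻⁶ × 96 × 2875 = 7.204 mm.
After closing the 4.6 mm clearance, 7.204 − 4.6 = 2.604 mm of expansion remains to be suppressed by the wall.
Compatibility: PL/(AE) = 2.604 mm, so σ = P/A = E × (2.604/2875) = 39.85 MPa.

σ ≈ 39.8 MPa (compressive)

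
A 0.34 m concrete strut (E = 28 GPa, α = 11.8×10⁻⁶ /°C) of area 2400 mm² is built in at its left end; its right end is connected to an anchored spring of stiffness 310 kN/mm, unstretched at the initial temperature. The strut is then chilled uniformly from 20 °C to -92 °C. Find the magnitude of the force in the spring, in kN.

P ≈ 54.2 kN

The unrestrained thermal change is αΔT L = 11.8×10⁻⁶ × 112 × 340 = 0.4493 mm.
Let P be the tensile force in the spring. The strut extends elastically by PL/(AE) and the spring stretches by P/k; together these equal δ_free.
So P = δ_free / [L/(AE) + 1/k] = 0.4493 / [ 340/(2400×28×10³) + 1/(310×10³) ].
P = 0.4493 / 8.285×10⁻⁶ = 54230 N.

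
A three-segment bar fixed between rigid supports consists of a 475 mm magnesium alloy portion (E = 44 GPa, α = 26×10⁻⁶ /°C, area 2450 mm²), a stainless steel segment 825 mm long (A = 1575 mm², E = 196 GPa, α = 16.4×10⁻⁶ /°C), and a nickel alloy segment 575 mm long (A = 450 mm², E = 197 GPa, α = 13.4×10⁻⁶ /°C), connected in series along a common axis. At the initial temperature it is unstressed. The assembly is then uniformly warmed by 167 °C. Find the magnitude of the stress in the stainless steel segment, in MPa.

σ ≈ 263 MPa (compressive)

With the walls removed the bar would change length by δ_free = Σ αᵢΔT Lᵢ = 26×10⁻⁶×167×475 + 16.4×10⁻⁶×167×825 + 13.4×10⁻⁶×167×575 = 5.609 mm.
The rigid supports impose zero overall length change; the single axial force P common to all segments must satisfy P Σ Lᵢ/(AᵢEᵢ) = δ_free.
The series flexibility is Σ Lᵢ/(AᵢEᵢ) = 475/(2450×44×10³) + 825/(1575×196×10³) + 575/(450×197×10³) = 1.356×10⁻⁵ mm/N.
So P = 5.609 / 1.356×10⁻⁵ = 413.5 kN, compressive.
σ_{stainless steel} = P / A = 413500 / 1575 = 262.5 MPa.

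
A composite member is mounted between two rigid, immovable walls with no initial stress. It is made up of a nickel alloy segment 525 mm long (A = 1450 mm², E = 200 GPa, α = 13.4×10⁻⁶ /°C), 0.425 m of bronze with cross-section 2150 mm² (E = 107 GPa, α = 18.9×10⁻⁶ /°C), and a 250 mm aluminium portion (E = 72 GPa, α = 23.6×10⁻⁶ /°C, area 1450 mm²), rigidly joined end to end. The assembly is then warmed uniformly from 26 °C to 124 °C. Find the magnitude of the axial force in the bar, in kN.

If the supports were absent, the total length change would be Σ αᵢΔT Lᵢ = 13.4×10⁻⁶×98×525 + 18.9×10⁻⁶×98×425 + 23.6×10⁻⁶×98×250 = 2.055 mm.
The walls prevent any net length change, so an axial force P (same in every segment) develops. Compatibility: P · Σ Lᵢ/(AᵢEᵢ) = δ_free.
The series flexibility is Σ Lᵢ/(AᵢEᵢ) = 525/(1450×200×10³) + 425/(2150×107×10³) + 250/(1450×72×10³) = 6.052×10⁻⁶ mm/N.
Hence P = δ_free / Σ(L/AE) = 2.055/6.052×10⁻⁶ = 339.5 kN (compressive).

P ≈ 340 kN (compressive)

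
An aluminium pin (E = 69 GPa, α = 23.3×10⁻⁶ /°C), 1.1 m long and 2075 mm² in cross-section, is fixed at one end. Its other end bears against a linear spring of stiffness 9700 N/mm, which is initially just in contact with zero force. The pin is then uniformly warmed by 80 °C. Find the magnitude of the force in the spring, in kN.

P ≈ 18.5 kN

The unrestrained thermal change is αΔT L = 23.3×10⁻⁶ × 80 × 1100 = 2.05 mm.
Let P be the compressive force at the spring. The pin shortens elastically by PL/(AE) and the spring compresses by P/k; together these equal δ_free.
So P = δ_free / [L/(AE) + 1/k] = 2.05 / [ 1100/(2075×69×10³) + 1/(9700) ].
P = 2.05 / 0.0001108 = 18510 N.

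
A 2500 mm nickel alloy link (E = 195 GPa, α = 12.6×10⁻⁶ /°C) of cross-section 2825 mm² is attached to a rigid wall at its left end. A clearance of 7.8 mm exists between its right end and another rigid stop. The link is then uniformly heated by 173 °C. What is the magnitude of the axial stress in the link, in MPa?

σ ≈ 0 MPa

Unrestrained expansion: δ_free = αΔT L = 12.6×10⁻⁶ × 173 × 2500 = 5.449 mm.
Since δ_free = 5.45 mm is less than the 7.8 mm gap, the link never touches the wall. No axial force develops.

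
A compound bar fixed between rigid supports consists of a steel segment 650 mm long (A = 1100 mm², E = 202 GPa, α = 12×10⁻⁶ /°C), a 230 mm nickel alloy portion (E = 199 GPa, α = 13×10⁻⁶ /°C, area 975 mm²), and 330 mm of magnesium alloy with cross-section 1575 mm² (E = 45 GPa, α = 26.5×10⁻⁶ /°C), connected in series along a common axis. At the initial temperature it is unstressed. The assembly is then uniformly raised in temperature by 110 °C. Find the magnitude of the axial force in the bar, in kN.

P ≈ 245 kN (compressive)

With the walls removed the bar would change length by δ_free = Σ αᵢΔT Lᵢ = 12×10⁻⁶×110×650 + 13×10⁻⁶×110×230 + 26.5×10⁻⁶×110×330 = 2.149 mm.
The walls prevent any net length change, so an axial force P (same in every segment) develops. Compatibility: P · Σ Lᵢ/(AᵢEᵢ) = δ_free.
The series flexibility is Σ Lᵢ/(AᵢEᵢ) = 650/(1100×202×10³) + 230/(975×199×10³) + 330/(1575×45×10³) = 8.767×10⁻⁶ mm/N.
So P = 2.149 / 8.767×10⁻⁶ = 245.1 kN, compressive.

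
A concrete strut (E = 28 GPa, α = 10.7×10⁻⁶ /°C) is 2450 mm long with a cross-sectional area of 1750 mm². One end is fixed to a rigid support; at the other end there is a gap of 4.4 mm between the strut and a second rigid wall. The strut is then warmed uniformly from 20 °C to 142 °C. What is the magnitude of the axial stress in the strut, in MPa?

σ ≈ 0 MPa

If the wall were absent the strut would grow by αΔT L = 10.7×10⁻⁶ × 122 × 2450 = 3.198 mm.
Since δ_free = 3.2 mm is less than the 4.4 mm gap, the strut never touches the wall. No axial force develops.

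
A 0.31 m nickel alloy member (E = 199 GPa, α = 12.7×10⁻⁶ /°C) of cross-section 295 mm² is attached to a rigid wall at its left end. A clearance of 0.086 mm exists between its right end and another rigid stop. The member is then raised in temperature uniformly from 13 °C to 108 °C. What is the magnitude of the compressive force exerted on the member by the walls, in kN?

P ≈ 54.5 kN

Free thermal elongation = αΔT L = 12.7×10⁻⁶ × 95 × 310 = 0.374 mm.
After closing the 0.086 mm clearance, 0.374 − 0.086 = 0.288 mm of expansion remains to be suppressed by the wall.
Compatibility: PL/(AE) = 0.288 mm, so σ = P/A = E × (0.288/310) = 184.9 MPa.
P = σA = 184.9 × 295 = 54.54 kN.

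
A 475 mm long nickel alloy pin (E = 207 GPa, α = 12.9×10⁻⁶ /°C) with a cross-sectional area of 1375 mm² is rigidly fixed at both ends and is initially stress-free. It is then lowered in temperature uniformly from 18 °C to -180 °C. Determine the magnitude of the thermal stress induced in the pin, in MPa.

σ ≈ 529 MPa (tensile)

With length fixed, the mechanical strain must cancel the thermal strain αΔT = 12.9×10⁻⁶ × 198 = 2554.2×10⁻⁶.
Hence σ = E·αΔT = 207×10³ × 2554.2×10⁻⁶ = 528.7 MPa, tensile.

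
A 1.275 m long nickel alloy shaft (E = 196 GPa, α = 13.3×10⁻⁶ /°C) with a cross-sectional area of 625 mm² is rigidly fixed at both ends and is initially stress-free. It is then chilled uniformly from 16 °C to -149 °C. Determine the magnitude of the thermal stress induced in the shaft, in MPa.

σ ≈ 430 MPa (tensile)

With length fixed, the mechanical strain must cancel the thermal strain αΔT = 13.3×10⁻⁶ × 165 = 2194.5×10⁻⁶.
Hence σ = E·αΔT = 196×10³ × 2194.5×10⁻⁶ = 430.1 MPa, tensile.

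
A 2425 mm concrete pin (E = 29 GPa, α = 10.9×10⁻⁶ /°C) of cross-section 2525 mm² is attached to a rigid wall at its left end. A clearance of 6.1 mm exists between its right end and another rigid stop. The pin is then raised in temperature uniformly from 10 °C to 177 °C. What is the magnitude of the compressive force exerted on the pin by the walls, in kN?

If the wall were absent the pin would grow by αΔT L = 10.9×10⁻⁶ × 167 × 2425 = 4.414 mm.
Since δ_free = 4.41 mm is less than the 6.1 mm gap, the pin never touches the wall. No axial force develops.

P ≈ 0 kN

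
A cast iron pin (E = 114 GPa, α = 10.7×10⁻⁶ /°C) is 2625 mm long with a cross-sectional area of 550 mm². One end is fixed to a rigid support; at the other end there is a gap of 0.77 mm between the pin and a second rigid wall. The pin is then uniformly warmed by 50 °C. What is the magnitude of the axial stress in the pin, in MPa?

If the wall were absent the pin would grow by αΔT L = 10.7×10⁻⁶ × 50 × 2625 = 1.404 mm.
The gap closes (δ_free > 0.77 mm) and the wall then resists a further 1.404 − 0.77 = 0.6344 mm of expansion.
Compatibility: PL/(AE) = 0.6344 mm, so σ = P/A = E × (0.6344/2625) = 27.55 MPa.

σ ≈ 27.5 MPa (compressive)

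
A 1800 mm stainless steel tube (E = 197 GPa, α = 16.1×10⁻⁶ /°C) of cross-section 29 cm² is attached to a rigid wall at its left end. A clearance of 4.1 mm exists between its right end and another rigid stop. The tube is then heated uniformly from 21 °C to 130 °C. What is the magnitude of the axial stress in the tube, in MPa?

σ ≈ 0 MPa

Unrestrained expansion: δ_free = αΔT L = 16.1×10⁻⁶ × 109 × 1800 = 3.159 mm.
Since δ_free = 3.16 mm is less than the 4.1 mm gap, the tube never touches the wall. No axial force develops.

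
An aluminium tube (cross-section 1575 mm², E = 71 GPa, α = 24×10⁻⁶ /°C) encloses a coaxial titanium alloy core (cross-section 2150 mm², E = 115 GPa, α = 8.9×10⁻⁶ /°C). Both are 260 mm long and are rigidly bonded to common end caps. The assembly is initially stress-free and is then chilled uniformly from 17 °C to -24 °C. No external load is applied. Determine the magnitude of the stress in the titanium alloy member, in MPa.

Equilibrium of a rigid end plate with no external load gives equal and opposite internal forces ±P in the two members. Since α_{aluminium} > α_{titanium alloy}, cooling drives the aluminium into tension and the titanium alloy into compression.
Setting the final lengths equal and cancelling L: (α₁ − α₂)ΔT = P/(A₁E₁) + P/(A₂E₂).
|α₁ − α₂|·ΔT = 15.1×10⁻⁶ × 41 = 0.0006191.
1/(A₁E₁) + 1/(A₂E₂) = 1/(1575×71×10³) + 1/(2150×115×10³) = 1.299×10⁻⁸ N⁻¹.
P = 0.0006191 / 1.299×10⁻⁸ = 47670 N = 47.67 kN.
σ_{titanium alloy} = P/A₂ = 47670/2150 = 22.17 MPa, compressive.

σ ≈ 22.2 MPa (compressive)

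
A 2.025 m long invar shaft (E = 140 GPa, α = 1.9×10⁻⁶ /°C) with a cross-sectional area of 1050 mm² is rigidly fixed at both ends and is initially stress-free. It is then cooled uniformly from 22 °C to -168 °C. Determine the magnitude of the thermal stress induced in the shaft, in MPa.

σ ≈ 50.5 MPa (tensile)

Because both ends are immovable the net strain is zero, and the suppressed thermal strain is αΔT = 1.9×10⁻⁶ × 190 = 361×10⁻⁶.
σ = EαΔT = 140×10³ × 1.9×10⁻⁶ × 190 = 50.54 MPa (tensile; the shaft is trying to contract).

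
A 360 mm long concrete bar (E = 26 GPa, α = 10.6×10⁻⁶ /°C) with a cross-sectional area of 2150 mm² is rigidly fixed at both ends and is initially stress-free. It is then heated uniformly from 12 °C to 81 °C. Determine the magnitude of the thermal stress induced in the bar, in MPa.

Because both ends are immovable the net strain is zero, and the suppressed thermal strain is αΔT = 10.6×10⁻⁶ × 69 = 731.4×10⁻⁶.
The stress required to suppress this strain is σ = Eε = 26×10³ × 731.4×10⁻⁶ = 19.02 MPa, compressive since the bar is trying to expand.

σ ≈ 19 MPa (compressive)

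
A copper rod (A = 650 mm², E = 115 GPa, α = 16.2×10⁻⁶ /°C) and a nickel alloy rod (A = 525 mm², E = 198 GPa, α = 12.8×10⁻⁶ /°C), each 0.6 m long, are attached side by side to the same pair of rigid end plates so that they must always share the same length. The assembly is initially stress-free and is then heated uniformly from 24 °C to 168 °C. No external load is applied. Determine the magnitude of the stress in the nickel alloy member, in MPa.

σ ≈ 40.6 MPa (tensile)

Both members must finish at the same length. With the larger α, the copper tends to over-expand; the plates restrain it, putting the copper in compression and the nickel alloy in tension. With no external load the two internal forces are equal and opposite, magnitude P.
Compatibility of the two members (thermal + elastic change equal): (α₁ − α₂)ΔT = P·[1/(A₁E₁) + 1/(A₂E₂)].
|α₁ − α₂|·ΔT = 3.4×10⁻⁶ × 144 = 0.0004896.
1/(A₁E₁) + 1/(A₂E₂) = 1/(650×115×10³) + 1/(525×198×10³) = 2.3×10⁻⁸ N⁻¹.
So P = 0.0004896 / 2.3×10⁻⁸ = 21.29 kN.
σ_{nickel alloy} = P/A₂ = 21290/525 = 40.55 MPa, tensile.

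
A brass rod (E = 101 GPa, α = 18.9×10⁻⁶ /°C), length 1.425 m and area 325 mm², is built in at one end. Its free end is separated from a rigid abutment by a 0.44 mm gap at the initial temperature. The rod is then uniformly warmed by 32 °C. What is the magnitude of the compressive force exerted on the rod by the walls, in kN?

P ≈ 9.72 kN

Free thermal elongation = αΔT L = 18.9×10⁻⁶ × 32 × 1425 = 0.8618 mm.
This exceeds the 0.44 mm gap, so the wall pushes back. The portion of expansion that must be recovered elastically is δ_free − gap = 0.8618 − 0.44 = 0.4218 mm.
So σ = E(δ_free − g)/L = 101×10³ × 0.4218/1425 = 29.9 MPa.
Force on the wall = σA = 29.9 × 325 mm² = 9.717 kN.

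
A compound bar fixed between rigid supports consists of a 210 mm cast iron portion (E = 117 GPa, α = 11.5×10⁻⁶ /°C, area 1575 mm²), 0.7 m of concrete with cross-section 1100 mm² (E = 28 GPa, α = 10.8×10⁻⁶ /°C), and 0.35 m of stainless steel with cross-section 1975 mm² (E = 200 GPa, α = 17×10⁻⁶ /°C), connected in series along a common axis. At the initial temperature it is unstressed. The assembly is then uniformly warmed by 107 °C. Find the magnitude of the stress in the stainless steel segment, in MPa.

Free thermal expansion of the whole bar: Σ αᵢΔT Lᵢ = 11.5×10⁻⁶×107×210 + 10.8×10⁻⁶×107×700 + 17×10⁻⁶×107×350 = 1.704 mm.
The walls prevent any net length change, so an axial force P (same in every segment) develops. Compatibility: P · Σ Lᵢ/(AᵢEᵢ) = δ_free.
The series flexibility is Σ Lᵢ/(AᵢEᵢ) = 210/(1575×117×10³) + 700/(1100×28×10³) + 350/(1975×200×10³) = 2.475×10⁻⁵ mm/N.
Hence P = δ_free / Σ(L/AE) = 1.704/2.475×10⁻⁵ = 68.84 kN (compressive).
σ_{stainless steel} = P / A = 68840 / 1975 = 34.86 MPa.

σ ≈ 34.9 MPa (compressive)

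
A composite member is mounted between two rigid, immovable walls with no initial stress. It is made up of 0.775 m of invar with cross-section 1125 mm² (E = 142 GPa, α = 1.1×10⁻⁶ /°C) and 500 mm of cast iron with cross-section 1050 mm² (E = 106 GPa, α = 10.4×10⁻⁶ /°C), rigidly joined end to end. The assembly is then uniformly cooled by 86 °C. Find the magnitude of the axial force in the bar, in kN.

If the supports were absent, the total length change would be Σ αᵢΔT Lᵢ = 1.1×10⁻⁶×86×775 + 10.4×10⁻⁶×86×500 = 0.5205 mm.
Since the ends are fixed, an axial force P builds up, equal in every segment, with P · Σ Lᵢ/(AᵢEᵢ) = δ_free.
Σ Lᵢ/(AᵢEᵢ) = 775/(1125×142×10³) + 500/(1050×106×10³) = 9.344×10⁻⁶ mm/N.
So P = 0.5205 / 9.344×10⁻⁶ = 55.71 kN, tensile.

P ≈ 55.7 kN (tensile)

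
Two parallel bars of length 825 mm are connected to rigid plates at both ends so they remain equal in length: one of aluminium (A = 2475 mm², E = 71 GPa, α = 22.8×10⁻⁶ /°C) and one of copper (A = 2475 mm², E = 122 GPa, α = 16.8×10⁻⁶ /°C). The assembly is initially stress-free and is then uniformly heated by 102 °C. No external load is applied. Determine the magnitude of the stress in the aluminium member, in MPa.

Both members must finish at the same length. With the larger α, the aluminium tends to over-expand; the plates restrain it, putting the aluminium in compression and the copper in tension. With no external load the two internal forces are equal and opposite, magnitude P.
Compatibility of the two members (thermal + elastic change equal): (α₁ − α₂)ΔT = P·[1/(A₁E₁) + 1/(A₂E₂)].
|α₁ − α₂|·ΔT = 6×10⁻⁶ × 102 = 0.000612.
1/(A₁E₁) + 1/(A₂E₂) = 1/(2475×71×10³) + 1/(2475×122×10³) = 9.003×10⁻⁹ N⁻¹.
So P = 0.000612 / 9.003×10⁻⁹ = 67.98 kN.
σ_{aluminium} = P/A₁ = 67980/2475 = 27.47 MPa, compressive.

σ ≈ 27.5 MPa (compressive)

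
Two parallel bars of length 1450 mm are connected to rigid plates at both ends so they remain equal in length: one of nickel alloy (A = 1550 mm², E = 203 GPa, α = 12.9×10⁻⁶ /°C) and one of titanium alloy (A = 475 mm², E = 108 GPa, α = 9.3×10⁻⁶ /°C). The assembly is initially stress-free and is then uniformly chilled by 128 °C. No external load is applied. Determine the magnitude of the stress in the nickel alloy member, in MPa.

σ ≈ 13.1 MPa (tensile)

The nickel alloy has the larger α, so on cooling it would change length more than the titanium alloy if both were free. The rigid plates force a common final length, so the nickel alloy is put into tension and the titanium alloy into compression, with equal and opposite forces P (no external load).
Compatibility of the two members (thermal + elastic change equal): (α₁ − α₂)ΔT = P·[1/(A₁E₁) + 1/(A₂E₂)].
|α₁ − α₂|·ΔT = 3.6×10⁻⁶ × 128 = 0.0004608.
1/(A₁E₁) + 1/(A₂E₂) = 1/(1550×203×10³) + 1/(475×108×10³) = 2.267×10⁻⁸ N⁻¹.
P = 0.0004608 / 2.267×10⁻⁸ = 20330 N = 20.33 kN.
σ_{nickel alloy} = P/A₁ = 20330/1550 = 13.11 MPa, tensile.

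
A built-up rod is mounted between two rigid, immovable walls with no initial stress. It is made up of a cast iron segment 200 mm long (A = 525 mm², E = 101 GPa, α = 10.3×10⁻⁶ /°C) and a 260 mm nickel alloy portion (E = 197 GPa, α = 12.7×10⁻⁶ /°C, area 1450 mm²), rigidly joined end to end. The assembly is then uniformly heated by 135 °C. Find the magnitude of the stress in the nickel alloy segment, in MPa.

σ ≈ 107 MPa (compressive)

Free thermal expansion of the whole bar: Σ αᵢΔT Lᵢ = 10.3×10⁻⁶×135×200 + 12.7×10⁻⁶×135×260 = 0.7239 mm.
The rigid supports impose zero overall length change; the single axial force P common to all segments must satisfy P Σ Lᵢ/(AᵢEᵢ) = δ_free.
The series flexibility is Σ Lᵢ/(AᵢEᵢ) = 200/(525×101×10³) + 260/(1450×197×10³) = 4.682×10⁻⁶ mm/N.
So P = 0.7239 / 4.682×10⁻⁶ = 154.6 kN, compressive.
σ_{nickel alloy} = P / A = 154600 / 1450 = 106.6 MPa.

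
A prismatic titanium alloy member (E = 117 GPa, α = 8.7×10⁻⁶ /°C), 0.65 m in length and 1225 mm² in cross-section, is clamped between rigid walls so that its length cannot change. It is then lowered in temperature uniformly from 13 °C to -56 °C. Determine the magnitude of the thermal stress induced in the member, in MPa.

σ ≈ 70.2 MPa (tensile)

The supports are rigid, so the total axial strain is zero. The restrained thermal strain is ε = αΔT = 8.7×10⁻⁶ × 69 = 600.3×10⁻⁶.
Hence σ = E·αΔT = 117×10³ × 600.3×10⁻⁶ = 70.24 MPa, tensile.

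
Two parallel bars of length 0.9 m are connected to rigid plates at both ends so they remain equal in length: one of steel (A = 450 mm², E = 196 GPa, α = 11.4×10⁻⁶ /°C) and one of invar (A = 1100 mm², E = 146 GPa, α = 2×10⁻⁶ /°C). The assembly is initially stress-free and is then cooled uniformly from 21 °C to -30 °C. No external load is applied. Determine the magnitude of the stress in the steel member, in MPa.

σ ≈ 60.7 MPa (tensile)

The steel has the larger α, so on cooling it would change length more than the invar if both were free. The rigid plates force a common final length, so the steel is put into tension and the invar into compression, with equal and opposite forces P (no external load).
Compatibility of the two members (thermal + elastic change equal): (α₁ − α₂)ΔT = P·[1/(A₁E₁) + 1/(A₂E₂)].
|α₁ − α₂|·ΔT = 9.4×10⁻⁶ × 51 = 0.0004794.
1/(A₁E₁) + 1/(A₂E₂) = 1/(450×196×10³) + 1/(1100×146×10³) = 1.756×10⁻⁸ N⁻¹.
So P = 0.0004794 / 1.756×10⁻⁸ = 27.29 kN.
σ_{steel} = P/A₁ = 27290/450 = 60.65 MPa, tensile.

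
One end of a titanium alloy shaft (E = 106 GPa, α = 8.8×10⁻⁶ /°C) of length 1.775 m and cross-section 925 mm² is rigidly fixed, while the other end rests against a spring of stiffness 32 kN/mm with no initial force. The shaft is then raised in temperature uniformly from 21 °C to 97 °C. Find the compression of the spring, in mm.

δ ≈ 0.752 mm

The unrestrained thermal change is αΔT L = 8.8×10⁻⁶ × 76 × 1775 = 1.187 mm.
Let P be the compressive force at the spring. The shaft shortens elastically by PL/(AE) and the spring compresses by P/k; together these equal δ_free.
So P = δ_free / [L/(AE) + 1/k] = 1.187 / [ 1775/(925×106×10³) + 1/(32×10³) ].
P = 1.187 / 4.935×10⁻⁵ = 24050 N.
Spring compression = P/k = 24050/(32×10³) = 0.7517 mm.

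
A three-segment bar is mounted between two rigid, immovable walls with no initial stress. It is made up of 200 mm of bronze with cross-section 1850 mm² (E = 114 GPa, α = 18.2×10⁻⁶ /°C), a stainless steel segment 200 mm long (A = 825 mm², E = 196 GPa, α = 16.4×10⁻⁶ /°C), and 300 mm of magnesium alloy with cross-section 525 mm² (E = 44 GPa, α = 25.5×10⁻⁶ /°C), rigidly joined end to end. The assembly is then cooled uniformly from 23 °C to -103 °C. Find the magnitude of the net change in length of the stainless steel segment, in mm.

Free thermal contraction of the whole bar: Σ αᵢΔT Lᵢ = 18.2×10⁻⁶×126×200 + 16.4×10⁻⁶×126×200 + 25.5×10⁻⁶×126×300 = 1.836 mm.
The walls prevent any net length change, so an axial force P (same in every segment) develops. Compatibility: P · Σ Lᵢ/(AᵢEᵢ) = δ_free.
Σ Lᵢ/(AᵢEᵢ) = 200/(1850×114×10³) + 200/(825×196×10³) + 300/(525×44×10³) = 1.517×10⁻⁵ mm/N.
Hence P = δ_free / Σ(L/AE) = 1.836/1.517×10⁻⁵ = 121 kN (tensile).
For the stainless steel segment, free thermal change = 16.4×10⁻⁶×126×200 = 0.4133 mm and elastic change from P = 121000×200/(825×196×10³) = 0.1497 mm; these oppose, so the net change is 0.264 mm (segment shortens).

|ΔL| ≈ 0.264 mm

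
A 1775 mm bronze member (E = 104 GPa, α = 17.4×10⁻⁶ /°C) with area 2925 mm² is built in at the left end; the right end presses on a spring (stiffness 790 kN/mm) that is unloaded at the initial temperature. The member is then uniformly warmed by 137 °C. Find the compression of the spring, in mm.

δ ≈ 0.754 mm

If the spring were absent the member would lengthen by αΔT L = 17.4×10⁻⁶ × 137 × 1775 = 4.231 mm.
With a force P in the spring, the elastic change of the member is PL/(AE) and that of the spring is P/k; compatibility requires their sum to equal δ_free.
P [ L/(AE) + 1/k ] = δ_free → P [ 1775/(2925×104×10³) + 1/(790×10³) ] = 4.231.
P = 4.231 / 7.101×10⁻⁶ = 595900 N.
Spring compression = P/k = 595900/(790×10³) = 0.7543 mm.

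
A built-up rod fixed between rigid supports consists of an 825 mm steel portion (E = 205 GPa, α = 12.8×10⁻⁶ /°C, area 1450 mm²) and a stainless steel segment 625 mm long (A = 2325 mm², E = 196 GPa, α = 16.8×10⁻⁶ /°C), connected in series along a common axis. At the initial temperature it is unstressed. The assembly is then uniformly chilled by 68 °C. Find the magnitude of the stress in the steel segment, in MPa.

If the supports were absent, the total length change would be Σ αᵢΔT Lᵢ = 12.8×10⁻⁶×68×825 + 16.8×10⁻⁶×68×625 = 1.432 mm.
Since the ends are fixed, an axial force P builds up, equal in every segment, with P · Σ Lᵢ/(AᵢEᵢ) = δ_free.
Σ Lᵢ/(AᵢEᵢ) = 825/(1450×205×10³) + 625/(2325×196×10³) = 4.147×10⁻⁶ mm/N.
P = 1.432 / 4.147×10⁻⁶ = 345300 N = 345.3 kN, tensile.
σ_{steel} = P / A = 345300 / 1450 = 238.2 MPa.

σ ≈ 238 MPa (tensile)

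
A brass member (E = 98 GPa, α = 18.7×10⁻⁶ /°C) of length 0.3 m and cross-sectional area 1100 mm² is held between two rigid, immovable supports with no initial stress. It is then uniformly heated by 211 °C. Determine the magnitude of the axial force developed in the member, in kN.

P ≈ 425 kN (compressive)

Full restraint means ε = 0, so the stress is σ = EαΔT = 98×10³ × 18.7×10⁻⁶ × 211 = 386.7 MPa.
P = AEαΔT = 1100 × 98×10³ × 18.7×10⁻⁶ × 211 = 425.3 kN (compressive).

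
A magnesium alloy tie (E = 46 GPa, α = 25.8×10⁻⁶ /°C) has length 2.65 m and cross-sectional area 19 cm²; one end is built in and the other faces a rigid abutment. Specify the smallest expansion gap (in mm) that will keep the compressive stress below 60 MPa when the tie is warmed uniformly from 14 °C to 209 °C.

With no wall the tie would lengthen by αΔT L = 25.8×10⁻⁶ × 195 × 2650 = 13.33 mm.
At the allowable stress the elastic shortening the wall may impose is σL/E = 60 × 2650 / (46×10³) = 3.457 mm.
So the gap has to take up the difference, g_min = δ_free − σL/E = 13.33 − 3.457 = 9.876 mm.

g ≈ 9.88 mm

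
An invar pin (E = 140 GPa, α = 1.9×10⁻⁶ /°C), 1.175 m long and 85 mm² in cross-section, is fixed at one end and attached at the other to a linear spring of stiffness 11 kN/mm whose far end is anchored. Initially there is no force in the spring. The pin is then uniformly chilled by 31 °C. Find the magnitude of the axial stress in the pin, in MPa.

If the spring were absent the pin would shorten by αΔT L = 1.9×10⁻⁶ × 31 × 1175 = 0.06921 mm.
Let P be the tensile force in the spring. The pin extends elastically by PL/(AE) and the spring stretches by P/k; together these equal δ_free.
P [ L/(AE) + 1/k ] = δ_free → P [ 1175/(85×140×10³) + 1/(11×10³) ] = 0.06921.
P = 0.06921 / 0.0001896 = 364.9 N.
σ = P/A = 364.9/85 = 4.293 MPa.

σ ≈ 4.29 MPa (tensile)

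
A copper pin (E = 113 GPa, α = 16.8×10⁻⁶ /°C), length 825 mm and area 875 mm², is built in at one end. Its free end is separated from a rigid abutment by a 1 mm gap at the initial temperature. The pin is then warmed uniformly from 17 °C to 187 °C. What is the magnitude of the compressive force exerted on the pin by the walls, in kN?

P ≈ 163 kN

Unrestrained expansion: δ_free = αΔT L = 16.8×10⁻⁶ × 170 × 825 = 2.356 mm.
After closing the 1 mm clearance, 2.356 − 1 = 1.356 mm of expansion remains to be suppressed by the wall.
That suppressed elongation corresponds to σ = E·Δ/L = 113×10³ × 1.356/825 = 185.8 MPa.
Force on the wall = σA = 185.8 × 875 mm² = 162.5 kN.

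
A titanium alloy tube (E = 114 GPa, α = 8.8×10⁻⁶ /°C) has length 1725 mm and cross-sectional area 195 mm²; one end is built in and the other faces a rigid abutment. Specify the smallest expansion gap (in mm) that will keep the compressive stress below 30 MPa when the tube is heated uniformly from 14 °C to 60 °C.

Free expansion if unrestrained: δ_free = αΔT L = 8.8×10⁻⁶ × 46 × 1725 = 0.6983 mm.
At the allowable stress the elastic shortening the wall may impose is σL/E = 30 × 1725 / (114×10³) = 0.4539 mm.
The gap must absorb the remainder: g_min = 0.6983 − 0.4539 = 0.2443 mm.

g ≈ 0.244 mm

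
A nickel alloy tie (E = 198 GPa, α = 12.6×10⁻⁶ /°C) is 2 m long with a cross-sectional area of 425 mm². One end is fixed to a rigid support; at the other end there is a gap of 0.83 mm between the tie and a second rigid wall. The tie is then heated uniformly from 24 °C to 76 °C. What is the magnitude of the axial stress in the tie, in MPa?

If the wall were absent the tie would grow by αΔT L = 12.6×10⁻⁶ × 52 × 2000 = 1.31 mm.
The gap closes (δ_free > 0.83 mm) and the wall then resists a further 1.31 − 0.83 = 0.4804 mm of expansion.
That suppressed elongation corresponds to σ = E·Δ/L = 198×10³ × 0.4804/2000 = 47.56 MPa.

σ ≈ 47.6 MPa (compressive)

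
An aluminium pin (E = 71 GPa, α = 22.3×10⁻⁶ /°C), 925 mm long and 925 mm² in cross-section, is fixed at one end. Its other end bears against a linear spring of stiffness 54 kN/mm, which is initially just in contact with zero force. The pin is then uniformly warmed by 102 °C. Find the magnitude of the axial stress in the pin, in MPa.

σ ≈ 69.8 MPa (compressive)

The unrestrained thermal change is αΔT L = 22.3×10⁻⁶ × 102 × 925 = 2.104 mm.
With a force P in the spring, the elastic change of the pin is PL/(AE) and that of the spring is P/k; compatibility requires their sum to equal δ_free.
So P = δ_free / [L/(AE) + 1/k] = 2.104 / [ 925/(925×71×10³) + 1/(54×10³) ].
P = 2.104 / 3.26×10⁻⁵ = 64530 N.
σ = P/A = 64530/925 = 69.77 MPa.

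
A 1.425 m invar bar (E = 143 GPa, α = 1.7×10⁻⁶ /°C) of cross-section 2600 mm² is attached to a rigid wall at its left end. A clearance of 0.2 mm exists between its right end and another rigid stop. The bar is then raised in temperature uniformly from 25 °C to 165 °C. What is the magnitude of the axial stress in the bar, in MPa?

If the wall were absent the bar would grow by αΔT L = 1.7×10⁻⁶ × 140 × 1425 = 0.3391 mm.
This exceeds the 0.2 mm gap, so the wall pushes back. The portion of expansion that must be recovered elastically is δ_free − gap = 0.3391 − 0.2 = 0.1391 mm.
That suppressed elongation corresponds to σ = E·Δ/L = 143×10³ × 0.1391/1425 = 13.96 MPa.

σ ≈ 14 MPa (compressive)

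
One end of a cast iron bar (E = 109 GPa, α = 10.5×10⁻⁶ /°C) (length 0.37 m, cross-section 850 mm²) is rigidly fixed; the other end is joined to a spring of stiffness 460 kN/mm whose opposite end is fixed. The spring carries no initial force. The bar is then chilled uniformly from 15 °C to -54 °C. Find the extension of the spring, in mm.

δ ≈ 0.0945 mm

The unrestrained thermal change is αΔT L = 10.5×10⁻⁶ × 69 × 370 = 0.2681 mm.
With a force P in the spring, the elastic change of the bar is PL/(AE) and that of the spring is P/k; compatibility requires their sum to equal δ_free.
So P = δ_free / [L/(AE) + 1/k] = 0.2681 / [ 370/(850×109×10³) + 1/(460×10³) ].
P = 0.2681 / 6.167×10⁻⁶ = 43460 N.
Spring extension = P/k = 43460/(460×10³) = 0.09449 mm.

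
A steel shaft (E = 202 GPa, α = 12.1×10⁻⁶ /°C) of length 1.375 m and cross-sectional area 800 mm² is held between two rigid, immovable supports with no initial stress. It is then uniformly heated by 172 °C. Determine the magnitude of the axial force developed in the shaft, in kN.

The ends cannot move, so σ = EαΔT = 202×10³ × 12.1×10⁻⁶ × 172 = 420.4 MPa.
P = AEαΔT = 800 × 202×10³ × 12.1×10⁻⁶ × 172 = 336.3 kN (compressive).

P ≈ 336 kN (compressive)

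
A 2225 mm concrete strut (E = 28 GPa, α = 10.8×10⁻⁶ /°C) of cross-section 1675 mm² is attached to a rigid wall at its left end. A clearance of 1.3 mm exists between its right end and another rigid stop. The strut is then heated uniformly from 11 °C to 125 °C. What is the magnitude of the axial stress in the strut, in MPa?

Unrestrained expansion: δ_free = αΔT L = 10.8×10⁻⁶ × 114 × 2225 = 2.739 mm.
This exceeds the 1.3 mm gap, so the wall pushes back. The portion of expansion that must be recovered elastically is δ_free − gap = 2.739 − 1.3 = 1.439 mm.
That suppressed elongation corresponds to σ = E·Δ/L = 28×10³ × 1.439/2225 = 18.11 MPa.

σ ≈ 18.1 MPa (compressive)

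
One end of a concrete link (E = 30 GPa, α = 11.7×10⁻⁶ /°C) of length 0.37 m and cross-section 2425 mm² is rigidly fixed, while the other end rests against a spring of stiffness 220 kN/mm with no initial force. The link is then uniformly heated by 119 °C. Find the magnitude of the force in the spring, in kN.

If the spring were absent the link would lengthen by αΔT L = 11.7×10⁻⁶ × 119 × 370 = 0.5152 mm.
With a force P in the spring, the elastic change of the link is PL/(AE) and that of the spring is P/k; compatibility requires their sum to equal δ_free.
P [ L/(AE) + 1/k ] = δ_free → P [ 370/(2425×30×10³) + 1/(220×10³) ] = 0.5152.
P = 0.5152 / 9.631×10⁻⁶ = 53490 N.

P ≈ 53.5 kN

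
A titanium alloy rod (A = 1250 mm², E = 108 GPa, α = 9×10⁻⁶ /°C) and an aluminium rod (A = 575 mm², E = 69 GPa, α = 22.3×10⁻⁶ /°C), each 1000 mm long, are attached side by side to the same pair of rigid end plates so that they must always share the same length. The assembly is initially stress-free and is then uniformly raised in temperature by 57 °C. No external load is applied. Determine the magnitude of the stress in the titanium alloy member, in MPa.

The aluminium has the larger α, so on heating it would change length more than the titanium alloy if both were free. The rigid plates force a common final length, so the aluminium is put into compression and the titanium alloy into tension, with equal and opposite forces P (no external load).
Setting the final lengths equal and cancelling L: (α₁ − α₂)ΔT = P/(A₁E₁) + P/(A₂E₂).
|α₁ − α₂|·ΔT = 13.3×10⁻⁶ × 57 = 0.0007581.
1/(A₁E₁) + 1/(A₂E₂) = 1/(1250×108×10³) + 1/(575×69×10³) = 3.261×10⁻⁸ N⁻¹.
So P = 0.0007581 / 3.261×10⁻⁸ = 23.25 kN.
σ_{titanium alloy} = P/A₁ = 23250/1250 = 18.6 MPa, tensile.

σ ≈ 18.6 MPa (tensile)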